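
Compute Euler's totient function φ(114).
36

114 = 2 × 3 × 19
φ(n) = n × ∏(1 - 1/p) for each prime p dividing n
φ(114) = 114 × (1 - 1/2) × (1 - 1/3) × (1 - 1/19) = 36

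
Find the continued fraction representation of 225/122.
[1; 1, 5, 2, 2, 1, 2]

Euclidean algorithm steps:
225 = 1 × 122 + 103
122 = 1 × 103 + 19
103 = 5 × 19 + 8
19 = 2 × 8 + 3
8 = 2 × 3 + 2
3 = 1 × 2 + 1
2 = 2 × 1 + 0
Continued fraction: [1; 1, 5, 2, 2, 1, 2]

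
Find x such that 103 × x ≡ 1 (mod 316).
135

gcd(103, 316) = 1, so the inverse exists.
Extended Euclidean algorithm on (316, 103):
316 = 3 × 103 + 7  ⟹  7 = (1)·316 + (-3)·103
103 = 14 × 7 + 5  ⟹  5 = (-14)·316 + (43)·103
7 = 1 × 5 + 2  ⟹  2 = (15)·316 + (-46)·103
5 = 2 × 2 + 1  ⟹  1 = (-44)·316 + (135)·103
So (135)·103 ≡ 1 (mod 316), i.e. 103^(-1) ≡ 135 (mod 316).
Check: 103 × 135 = 13905 ≡ 1 (mod 316)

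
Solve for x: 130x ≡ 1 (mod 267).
76

gcd(130, 267) = 1, so the inverse exists.
Extended Euclidean algorithm on (267, 130):
267 = 2 × 130 + 7  ⟹  7 = (1)·267 + (-2)·130
130 = 18 × 7 + 4  ⟹  4 = (-18)·267 + (37)·130
7 = 1 × 4 + 3  ⟹  3 = (19)·267 + (-39)·130
4 = 1 × 3 + 1  ⟹  1 = (-37)·267 + (76)·130
So (76)·130 ≡ 1 (mod 267), i.e. 130^(-1) ≡ 76 (mod 267).
Check: 130 × 76 = 9880 ≡ 1 (mod 267)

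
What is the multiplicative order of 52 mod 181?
90

181 is prime, so ord(52) divides φ(181) = 180.
Divisors of 180: 1, 2, 3, 4, 5, 6, 9, 10, 12, 15, 18, 20, 30, 36, 45, 60, 90, 180.
Repeated squaring: 52^1 ≡ 52, 52^2 ≡ 170, 52^4 ≡ 121, 52^8 ≡ 161, 52^16 ≡ 38, 52^32 ≡ 177, 52^64 ≡ 16, 52^128 ≡ 75 (mod 181).
Test 52^d mod 181 for each divisor d in increasing order:
52^1 ≡ 52
52^2 ≡ 170
52^3 = 52^2·52^1 ≡ 152
52^4 ≡ 121
52^5 = 52^4·52^1 ≡ 138
52^6 = 52^4·52^2 ≡ 117
52^9 = 52^8·52^1 ≡ 46
52^10 = 52^8·52^2 ≡ 39
52^12 = 52^8·52^4 ≡ 114
52^15 = 52^8·52^4·52^2·52^1 ≡ 133
52^18 = 52^16·52^2 ≡ 125
52^20 = 52^16·52^4 ≡ 73
52^30 = 52^16·52^8·52^4·52^2 ≡ 132
52^36 = 52^32·52^4 ≡ 59
52^45 = 52^32·52^8·52^4·52^1 ≡ 180
52^60 = 52^32·52^16·52^8·52^4 ≡ 48
52^90 = 52^64·52^16·52^8·52^2 ≡ 1  ← first divisor giving 1
The order is 90.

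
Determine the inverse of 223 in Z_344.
199

gcd(223, 344) = 1, so the inverse exists.
Extended Euclidean algorithm on (344, 223):
344 = 1 × 223 + 121  ⟹  121 = (1)·344 + (-1)·223
223 = 1 × 121 + 102  ⟹  102 = (-1)·344 + (2)·223
121 = 1 × 102 + 19  ⟹  19 = (2)·344 + (-3)·223
102 = 5 × 19 + 7  ⟹  7 = (-11)·344 + (17)·223
19 = 2 × 7 + 5  ⟹  5 = (24)·344 + (-37)·223
7 = 1 × 5 + 2  ⟹  2 = (-35)·344 + (54)·223
5 = 2 × 2 + 1  ⟹  1 = (94)·344 + (-145)·223
So (-145)·223 ≡ 1 (mod 344), i.e. 223^(-1) ≡ -145 ≡ 199 (mod 344).
Check: 223 × 199 = 44377 ≡ 1 (mod 344)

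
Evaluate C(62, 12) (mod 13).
0

Using Lucas' theorem:
Write n=62 and k=12 in base 13:
n in base 13: [4, 10]
k in base 13: [0, 12]
C(62,12) mod 13 = ∏ C(n_i, k_i) mod 13
Digit binomials (mod 13): C(4,0) = 1; C(10,12) = 0 (k_i > n_i)
Product: 1 × 0 = 0 ≡ 0 (mod 13)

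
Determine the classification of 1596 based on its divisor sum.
abundant

Proper divisors of 1596: sum = 1 + 2 + 3 + 4 + 6 + 7 + 12 + 14 + ... + 266 + 399 + 532 + 798 (23 divisors) = 2884
Since 2884 > 1596, 1596 is abundant.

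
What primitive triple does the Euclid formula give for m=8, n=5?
(39, 80, 89)

Euclid's formula: a = m² - n², b = 2mn, c = m² + n²
m = 8, n = 5
a = 8² - 5² = 64 - 25 = 39
b = 2 × 8 × 5 = 80
c = 8² + 5² = 64 + 25 = 89
Verification: 39² + 80² = 1521 + 6400 = 7921 = 89² ✓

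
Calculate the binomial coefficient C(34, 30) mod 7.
1

Using Lucas' theorem:
Write n=34 and k=30 in base 7:
n in base 7: [4, 6]
k in base 7: [4, 2]
C(34,30) mod 7 = ∏ C(n_i, k_i) mod 7
Digit binomials (mod 7): C(4,4) = 1; C(6,2) = 15 ≡ 1
Product: 1 × 1 = 1 ≡ 1 (mod 7)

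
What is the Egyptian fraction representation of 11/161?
1/15 + 1/604 + 1/1458660

Greedy algorithm:
11/161: ceiling(161/11) = 15, use 1/15
4/2415: ceiling(2415/4) = 604, use 1/604
1/1458660: ceiling(1458660/1) = 1458660, use 1/1458660
Result: 11/161 = 1/15 + 1/604 + 1/1458660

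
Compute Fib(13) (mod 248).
233

Matrix identity: Q^n = [[F_(n+1), F_n], [F_n, F_(n-1)]] with Q = [[1,1],[1,0]].
n = 13 = 1101₂. Square-and-multiply, entries mod 248:
Q^1 = [[1,1],[1,0]]
Q^3 = (Q^1)²·Q = [[3,2],[2,1]]
Q^6 = (Q^3)² = [[13,8],[8,5]]
Q^13 = (Q^6)²·Q = [[129,233],[233,144]]
F_13 mod 248 = Q^13[0][1] = 233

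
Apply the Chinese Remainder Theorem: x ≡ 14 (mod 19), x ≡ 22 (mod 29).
109

Using Chinese Remainder Theorem:
M = 19 × 29 = 551
M1 = 29, M2 = 19
y1 = 29^(-1) mod 19 = 2
y2 = 19^(-1) mod 29 = 26
x = (14×29×2 + 22×19×26) mod 551 = 109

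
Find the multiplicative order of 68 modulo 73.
72

73 is prime, so ord(68) divides φ(73) = 72.
Divisors of 72: 1, 2, 3, 4, 6, 8, 9, 12, 18, 24, 36, 72.
Repeated squaring: 68^1 ≡ 68, 68^2 ≡ 25, 68^4 ≡ 41, 68^8 ≡ 2, 68^16 ≡ 4, 68^32 ≡ 16, 68^64 ≡ 37 (mod 73).
Test 68^d mod 73 for each divisor d in increasing order:
68^1 ≡ 68
68^2 ≡ 25
68^3 = 68^2·68^1 ≡ 21
68^4 ≡ 41
68^6 = 68^4·68^2 ≡ 3
68^8 ≡ 2
68^9 = 68^8·68^1 ≡ 63
68^12 = 68^8·68^4 ≡ 9
68^18 = 68^16·68^2 ≡ 27
68^24 = 68^16·68^8 ≡ 8
68^36 = 68^32·68^4 ≡ 72
68^72 = 68^64·68^8 ≡ 1  ← first divisor giving 1
The order is 72.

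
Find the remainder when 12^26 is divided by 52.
40

Repeated squaring. Binary of 26 = 11010.
12^1 ≡ 12 (mod 52); 12^2 ≡ 40 (mod 52); 12^4 ≡ 40 (mod 52); 12^8 ≡ 40 (mod 52); 12^16 ≡ 40 (mod 52)
12^26 = 12^2 × 12^8 × 12^16 ≡ 40 (mod 52)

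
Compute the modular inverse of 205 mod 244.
25

gcd(205, 244) = 1, so the inverse exists.
Extended Euclidean algorithm on (244, 205):
244 = 1 × 205 + 39  ⟹  39 = (1)·244 + (-1)·205
205 = 5 × 39 + 10  ⟹  10 = (-5)·244 + (6)·205
39 = 3 × 10 + 9  ⟹  9 = (16)·244 + (-19)·205
10 = 1 × 9 + 1  ⟹  1 = (-21)·244 + (25)·205
So (25)·205 ≡ 1 (mod 244), i.e. 205^(-1) ≡ 25 (mod 244).
Check: 205 × 25 = 5125 ≡ 1 (mod 244)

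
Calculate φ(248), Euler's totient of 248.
120

248 = 2^3 × 31
φ(n) = n × ∏(1 - 1/p) for each prime p dividing n
φ(248) = 248 × (1 - 1/2) × (1 - 1/31) = 120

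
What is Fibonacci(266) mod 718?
361

Matrix identity: Q^n = [[F_(n+1), F_n], [F_n, F_(n-1)]] with Q = [[1,1],[1,0]].
n = 266 = 100001010₂. Square-and-multiply, entries mod 718:
Q^1 = [[1,1],[1,0]]
Q^2 = (Q^1)² = [[2,1],[1,1]]
Q^4 = (Q^2)² = [[5,3],[3,2]]
Q^8 = (Q^4)² = [[34,21],[21,13]]
Q^16 = (Q^8)² = [[161,269],[269,610]]
Q^33 = (Q^16)²·Q = [[531,634],[634,615]]
Q^66 = (Q^33)² = [[381,666],[666,433]]
Q^133 = (Q^66)²·Q = [[709,675],[675,34]]
Q^266 = (Q^133)² = [[494,361],[361,133]]
F_266 mod 718 = Q^266[0][1] = 361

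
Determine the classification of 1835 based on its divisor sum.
deficient

Proper divisors of 1835: sum = 1 + 5 + 367 = 373
Since 373 < 1835, 1835 is deficient.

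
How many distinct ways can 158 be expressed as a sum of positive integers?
88751778802

p(n) counts ways to write n as a sum of positive integers (order ignored).
Euler's pentagonal recurrence: p(k) = p(k-1) + p(k-2) - p(k-5) - p(k-7) + p(k-12) + p(k-15) - ... (offsets j(3j∓1)/2, signs ++--, p(0)=1, p(<0)=0).
DP table for k = 0..157: p(0)=1, p(1)=1, p(2)=2, p(3)=3, p(4)=5, p(5)=7, p(6)=11, p(7)=15, p(8)=22, p(9)=30, p(10)=42, p(11)=56, p(12)=77, p(13)=101, p(14)=135, p(15)=176, p(16)=231, p(17)=297, p(18)=385, p(19)=490, p(20)=627, p(21)=792, p(22)=1002, p(23)=1255, p(24)=1575, p(25)=1958, p(26)=2436, p(27)=3010, p(28)=3718, p(29)=4565, p(30)=5604, p(31)=6842, p(32)=8349, p(33)=10143, p(34)=12310, p(35)=14883, p(36)=17977, p(37)=21637, p(38)=26015, p(39)=31185, p(40)=37338, p(41)=44583, p(42)=53174, p(43)=63261, p(44)=75175, p(45)=89134, p(46)=105558, p(47)=124754, p(48)=147273, p(49)=173525, p(50)=204226, p(51)=239943, p(52)=281589, p(53)=329931, p(54)=386155, p(55)=451276, p(56)=526823, p(57)=614154, p(58)=715220, p(59)=831820, p(60)=966467, p(61)=1121505, p(62)=1300156, p(63)=1505499, p(64)=1741630, p(65)=2012558, p(66)=2323520, p(67)=2679689, p(68)=3087735, p(69)=3554345, p(70)=4087968, p(71)=4697205, p(72)=5392783, p(73)=6185689, p(74)=7089500, p(75)=8118264, p(76)=9289091, p(77)=10619863, p(78)=12132164, p(79)=13848650, p(80)=15796476, p(81)=18004327, p(82)=20506255, p(83)=23338469, p(84)=26543660, p(85)=30167357, p(86)=34262962, p(87)=38887673, p(88)=44108109, p(89)=49995925, p(90)=56634173, p(91)=64112359, p(92)=72533807, p(93)=82010177, p(94)=92669720, p(95)=104651419, p(96)=118114304, p(97)=133230930, p(98)=150198136, p(99)=169229875, p(100)=190569292, p(101)=214481126, p(102)=241265379, p(103)=271248950, p(104)=304801365, p(105)=342325709, p(106)=384276336, p(107)=431149389, p(108)=483502844, p(109)=541946240, p(110)=607163746, p(111)=679903203, p(112)=761002156, p(113)=851376628, p(114)=952050665, p(115)=1064144451, p(116)=1188908248, p(117)=1327710076, p(118)=1482074143, p(119)=1653668665, p(120)=1844349560, p(121)=2056148051, p(122)=2291320912, p(123)=2552338241, p(124)=2841940500, p(125)=3163127352, p(126)=3519222692, p(127)=3913864295, p(128)=4351078600, p(129)=4835271870, p(130)=5371315400, p(131)=5964539504, p(132)=6620830889, p(133)=7346629512, p(134)=8149040695, p(135)=9035836076, p(136)=10015581680, p(137)=11097645016, p(138)=12292341831, p(139)=13610949895, p(140)=15065878135, p(141)=16670689208, p(142)=18440293320, p(143)=20390982757, p(144)=22540654445, p(145)=24908858009, p(146)=27517052599, p(147)=30388671978, p(148)=33549419497, p(149)=37027355200, p(150)=40853235313, p(151)=45060624582, p(152)=49686288421, p(153)=54770336324, p(154)=60356673280, p(155)=66493182097, p(156)=73232243759, p(157)=80630964769.
Final step: p(158) = p(157) + p(156) - p(153) - p(151) + p(146) + p(143) - p(136) - p(132) + p(123) + p(118) - p(107) - p(101) + p(88) + p(81) - p(66) - p(58) + p(41) + p(32) - p(13) - p(3)
= 80630964769 + 73232243759 - 54770336324 - 45060624582 + 27517052599 + 20390982757 - 10015581680 - 6620830889 + 2552338241 + 1482074143 - 431149389 - 214481126 + 44108109 + 18004327 - 2323520 - 715220 + 44583 + 8349 - 101 - 3
= 88751778802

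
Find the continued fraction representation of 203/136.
[1; 2, 33, 2]

Euclidean algorithm steps:
203 = 1 × 136 + 67
136 = 2 × 67 + 2
67 = 33 × 2 + 1
2 = 2 × 1 + 0
Continued fraction: [1; 2, 33, 2]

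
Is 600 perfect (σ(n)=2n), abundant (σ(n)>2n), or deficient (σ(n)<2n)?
abundant

Proper divisors of 600: sum = 1 + 2 + 3 + 4 + 5 + 6 + 8 + 10 + ... + 120 + 150 + 200 + 300 (23 divisors) = 1260
Since 1260 > 600, 600 is abundant.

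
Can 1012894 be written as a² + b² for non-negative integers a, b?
Not possible

Factorization: 1012894 = 2 × 17 × 31^3
By Fermat: n is sum of two squares iff every prime p ≡ 3 (mod 4) appears to even power.
Prime(s) ≡ 3 (mod 4) with odd exponent: [(31, 3)]
Therefore 1012894 cannot be expressed as a² + b².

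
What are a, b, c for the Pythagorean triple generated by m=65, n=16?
(3969, 2080, 4481)

Euclid's formula: a = m² - n², b = 2mn, c = m² + n²
m = 65, n = 16
a = 65² - 16² = 4225 - 256 = 3969
b = 2 × 65 × 16 = 2080
c = 65² + 16² = 4225 + 256 = 4481
Verification: 3969² + 2080² = 15752961 + 4326400 = 20079361 = 4481² ✓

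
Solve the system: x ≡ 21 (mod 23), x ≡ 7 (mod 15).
67

Using Chinese Remainder Theorem:
M = 23 × 15 = 345
M1 = 15, M2 = 23
y1 = 15^(-1) mod 23 = 20
y2 = 23^(-1) mod 15 = 2
x = (21×15×20 + 7×23×2) mod 345 = 67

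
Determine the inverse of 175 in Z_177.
88

gcd(175, 177) = 1, so the inverse exists.
Extended Euclidean algorithm on (177, 175):
177 = 1 × 175 + 2  ⟹  2 = (1)·177 + (-1)·175
175 = 87 × 2 + 1  ⟹  1 = (-87)·177 + (88)·175
So (88)·175 ≡ 1 (mod 177), i.e. 175^(-1) ≡ 88 (mod 177).
Check: 175 × 88 = 15400 ≡ 1 (mod 177)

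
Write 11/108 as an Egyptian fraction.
1/10 + 1/540

Greedy algorithm:
11/108: ceiling(108/11) = 10, use 1/10
1/540: ceiling(540/1) = 540, use 1/540
Result: 11/108 = 1/10 + 1/540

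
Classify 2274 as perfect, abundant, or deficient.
abundant

Proper divisors of 2274: sum = 1 + 2 + 3 + 6 + 379 + 758 + 1137 = 2286
Since 2286 > 2274, 2274 is abundant.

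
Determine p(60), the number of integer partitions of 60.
966467

p(n) counts ways to write n as a sum of positive integers (order ignored).
Euler's pentagonal recurrence: p(k) = p(k-1) + p(k-2) - p(k-5) - p(k-7) + p(k-12) + p(k-15) - ... (offsets j(3j∓1)/2, signs ++--, p(0)=1, p(<0)=0).
DP table for k = 0..59: p(0)=1, p(1)=1, p(2)=2, p(3)=3, p(4)=5, p(5)=7, p(6)=11, p(7)=15, p(8)=22, p(9)=30, p(10)=42, p(11)=56, p(12)=77, p(13)=101, p(14)=135, p(15)=176, p(16)=231, p(17)=297, p(18)=385, p(19)=490, p(20)=627, p(21)=792, p(22)=1002, p(23)=1255, p(24)=1575, p(25)=1958, p(26)=2436, p(27)=3010, p(28)=3718, p(29)=4565, p(30)=5604, p(31)=6842, p(32)=8349, p(33)=10143, p(34)=12310, p(35)=14883, p(36)=17977, p(37)=21637, p(38)=26015, p(39)=31185, p(40)=37338, p(41)=44583, p(42)=53174, p(43)=63261, p(44)=75175, p(45)=89134, p(46)=105558, p(47)=124754, p(48)=147273, p(49)=173525, p(50)=204226, p(51)=239943, p(52)=281589, p(53)=329931, p(54)=386155, p(55)=451276, p(56)=526823, p(57)=614154, p(58)=715220, p(59)=831820.
Final step: p(60) = p(59) + p(58) - p(55) - p(53) + p(48) + p(45) - p(38) - p(34) + p(25) + p(20) - p(9) - p(3)
= 831820 + 715220 - 451276 - 329931 + 147273 + 89134 - 26015 - 12310 + 1958 + 627 - 30 - 3
= 966467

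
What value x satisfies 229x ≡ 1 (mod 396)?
313

gcd(229, 396) = 1, so the inverse exists.
Extended Euclidean algorithm on (396, 229):
396 = 1 × 229 + 167  ⟹  167 = (1)·396 + (-1)·229
229 = 1 × 167 + 62  ⟹  62 = (-1)·396 + (2)·229
167 = 2 × 62 + 43  ⟹  43 = (3)·396 + (-5)·229
62 = 1 × 43 + 19  ⟹  19 = (-4)·396 + (7)·229
43 = 2 × 19 + 5  ⟹  5 = (11)·396 + (-19)·229
19 = 3 × 5 + 4  ⟹  4 = (-37)·396 + (64)·229
5 = 1 × 4 + 1  ⟹  1 = (48)·396 + (-83)·229
So (-83)·229 ≡ 1 (mod 396), i.e. 229^(-1) ≡ -83 ≡ 313 (mod 396).
Check: 229 × 313 = 71677 ≡ 1 (mod 396)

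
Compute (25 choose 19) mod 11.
0

Using Lucas' theorem:
Write n=25 and k=19 in base 11:
n in base 11: [2, 3]
k in base 11: [1, 8]
C(25,19) mod 11 = ∏ C(n_i, k_i) mod 11
Digit binomials (mod 11): C(2,1) = 2; C(3,8) = 0 (k_i > n_i)
Product: 2 × 0 = 0 ≡ 0 (mod 11)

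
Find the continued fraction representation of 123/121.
[1; 60, 2]

Euclidean algorithm steps:
123 = 1 × 121 + 2
121 = 60 × 2 + 1
2 = 2 × 1 + 0
Continued fraction: [1; 60, 2]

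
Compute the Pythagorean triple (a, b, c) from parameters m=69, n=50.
(2261, 6900, 7261)

Euclid's formula: a = m² - n², b = 2mn, c = m² + n²
m = 69, n = 50
a = 69² - 50² = 4761 - 2500 = 2261
b = 2 × 69 × 50 = 6900
c = 69² + 50² = 4761 + 2500 = 7261
Verification: 2261² + 6900² = 5112121 + 47610000 = 52722121 = 7261² ✓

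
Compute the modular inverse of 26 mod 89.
24

gcd(26, 89) = 1, so the inverse exists.
Extended Euclidean algorithm on (89, 26):
89 = 3 × 26 + 11  ⟹  11 = (1)·89 + (-3)·26
26 = 2 × 11 + 4  ⟹  4 = (-2)·89 + (7)·26
11 = 2 × 4 + 3  ⟹  3 = (5)·89 + (-17)·26
4 = 1 × 3 + 1  ⟹  1 = (-7)·89 + (24)·26
So (24)·26 ≡ 1 (mod 89), i.e. 26^(-1) ≡ 24 (mod 89).
Check: 26 × 24 = 624 ≡ 1 (mod 89)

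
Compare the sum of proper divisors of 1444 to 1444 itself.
deficient

Proper divisors of 1444: sum = 1 + 2 + 4 + 19 + 38 + 76 + 361 + 722 = 1223
Since 1223 < 1444, 1444 is deficient.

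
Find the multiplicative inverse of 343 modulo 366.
175

gcd(343, 366) = 1, so the inverse exists.
Extended Euclidean algorithm on (366, 343):
366 = 1 × 343 + 23  ⟹  23 = (1)·366 + (-1)·343
343 = 14 × 23 + 21  ⟹  21 = (-14)·366 + (15)·343
23 = 1 × 21 + 2  ⟹  2 = (15)·366 + (-16)·343
21 = 10 × 2 + 1  ⟹  1 = (-164)·366 + (175)·343
So (175)·343 ≡ 1 (mod 366), i.e. 343^(-1) ≡ 175 (mod 366).
Check: 343 × 175 = 60025 ≡ 1 (mod 366)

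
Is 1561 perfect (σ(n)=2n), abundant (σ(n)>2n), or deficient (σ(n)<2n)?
deficient

Proper divisors of 1561: sum = 1 + 7 + 223 = 231
Since 231 < 1561, 1561 is deficient.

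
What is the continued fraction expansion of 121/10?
[12; 10]

Euclidean algorithm steps:
121 = 12 × 10 + 1
10 = 10 × 1 + 0
Continued fraction: [12; 10]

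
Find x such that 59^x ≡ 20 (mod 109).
50

Baby-step giant-step with step n = ⌈√109⌉ = 11.
Baby steps 59^j mod 109 (j:value) for j=0..10: 0:1, 1:59, 2:102, 3:23, 4:49, 5:57, 6:93, 7:37, 8:3, 9:68, 10:88.
Giant-step multiplier: 59^(-11) ≡ 59^(108-11) = 59^97 ≡ 79 (mod 109).
Giant steps γ_i = 20·79^i mod 109: γ_0=20, γ_1=54, γ_2=15, γ_3=95, γ_4=93 (in table at j=6).
x = i·n + j = 4·11 + 6 = 50.
Check: 59^50 ≡ 20 (mod 109).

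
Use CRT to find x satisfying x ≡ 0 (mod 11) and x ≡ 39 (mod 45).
264

Using Chinese Remainder Theorem:
M = 11 × 45 = 495
M1 = 45, M2 = 11
y1 = 45^(-1) mod 11 = 1
y2 = 11^(-1) mod 45 = 41
x = (0×45×1 + 39×11×41) mod 495 = 264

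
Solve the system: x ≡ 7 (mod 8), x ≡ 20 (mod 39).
215

Using Chinese Remainder Theorem:
M = 8 × 39 = 312
M1 = 39, M2 = 8
y1 = 39^(-1) mod 8 = 7
y2 = 8^(-1) mod 39 = 5
x = (7×39×7 + 20×8×5) mod 312 = 215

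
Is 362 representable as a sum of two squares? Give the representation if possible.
1² + 19² (a=1, b=19)

Factorization: 362 = 2 × 181
By Fermat: n is sum of two squares iff every prime p ≡ 3 (mod 4) appears to even power.
All primes ≡ 3 (mod 4) appear to even power.
Search a = 0, 1, 2, … for 362 - a² a perfect square: first hit at a = 1: 362 - 1 = 361 = 19².
362 = 1² + 19² = 1 + 361 ✓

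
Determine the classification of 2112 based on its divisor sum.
abundant

Proper divisors of 2112: sum = 1 + 2 + 3 + 4 + 6 + 8 + 11 + 12 + ... + 352 + 528 + 704 + 1056 (27 divisors) = 3984
Since 3984 > 2112, 2112 is abundant.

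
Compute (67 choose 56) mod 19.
0

Using Lucas' theorem:
Write n=67 and k=56 in base 19:
n in base 19: [3, 10]
k in base 19: [2, 18]
C(67,56) mod 19 = ∏ C(n_i, k_i) mod 19
Digit binomials (mod 19): C(3,2) = 3; C(10,18) = 0 (k_i > n_i)
Product: 3 × 0 = 0 ≡ 0 (mod 19)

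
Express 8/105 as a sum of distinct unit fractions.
1/14 + 1/210

Greedy algorithm:
8/105: ceiling(105/8) = 14, use 1/14
1/210: ceiling(210/1) = 210, use 1/210
Result: 8/105 = 1/14 + 1/210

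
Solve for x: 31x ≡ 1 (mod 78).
73

gcd(31, 78) = 1, so the inverse exists.
Extended Euclidean algorithm on (78, 31):
78 = 2 × 31 + 16  ⟹  16 = (1)·78 + (-2)·31
31 = 1 × 16 + 15  ⟹  15 = (-1)·78 + (3)·31
16 = 1 × 15 + 1  ⟹  1 = (2)·78 + (-5)·31
So (-5)·31 ≡ 1 (mod 78), i.e. 31^(-1) ≡ -5 ≡ 73 (mod 78).
Check: 31 × 73 = 2263 ≡ 1 (mod 78)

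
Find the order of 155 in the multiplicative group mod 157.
52

157 is prime, so ord(155) divides φ(157) = 156.
Divisors of 156: 1, 2, 3, 4, 6, 12, 13, 26, 39, 52, 78, 156.
Repeated squaring: 155^1 ≡ 155, 155^2 ≡ 4, 155^4 ≡ 16, 155^8 ≡ 99, 155^16 ≡ 67, 155^32 ≡ 93, 155^64 ≡ 14, 155^128 ≡ 39 (mod 157).
Test 155^d mod 157 for each divisor d in increasing order:
155^1 ≡ 155
155^2 ≡ 4
155^3 = 155^2·155^1 ≡ 149
155^4 ≡ 16
155^6 = 155^4·155^2 ≡ 64
155^12 = 155^8·155^4 ≡ 14
155^13 = 155^8·155^4·155^1 ≡ 129
155^26 = 155^16·155^8·155^2 ≡ 156
155^39 = 155^32·155^4·155^2·155^1 ≡ 28
155^52 = 155^32·155^16·155^4 ≡ 1  ← first divisor giving 1
The order is 52.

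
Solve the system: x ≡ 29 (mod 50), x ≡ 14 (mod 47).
2129

Using Chinese Remainder Theorem:
M = 50 × 47 = 2350
M1 = 47, M2 = 50
y1 = 47^(-1) mod 50 = 33
y2 = 50^(-1) mod 47 = 16
x = (29×47×33 + 14×50×16) mod 2350 = 2129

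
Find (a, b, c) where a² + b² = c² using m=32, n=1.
(1023, 64, 1025)

Euclid's formula: a = m² - n², b = 2mn, c = m² + n²
m = 32, n = 1
a = 32² - 1² = 1024 - 1 = 1023
b = 2 × 32 × 1 = 64
c = 32² + 1² = 1024 + 1 = 1025
Verification: 1023² + 64² = 1046529 + 4096 = 1050625 = 1025² ✓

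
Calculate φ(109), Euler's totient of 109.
108

109 = 109
φ(n) = n × ∏(1 - 1/p) for each prime p dividing n
φ(109) = 109 × (1 - 1/109) = 108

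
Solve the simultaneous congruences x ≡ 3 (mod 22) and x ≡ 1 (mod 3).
25

Using Chinese Remainder Theorem:
M = 22 × 3 = 66
M1 = 3, M2 = 22
y1 = 3^(-1) mod 22 = 15
y2 = 22^(-1) mod 3 = 1
x = (3×3×15 + 1×22×1) mod 66 = 25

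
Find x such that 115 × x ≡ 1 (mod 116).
115

gcd(115, 116) = 1, so the inverse exists.
Extended Euclidean algorithm on (116, 115):
116 = 1 × 115 + 1  ⟹  1 = (1)·116 + (-1)·115
So (-1)·115 ≡ 1 (mod 116), i.e. 115^(-1) ≡ -1 ≡ 115 (mod 116).
Check: 115 × 115 = 13225 ≡ 1 (mod 116)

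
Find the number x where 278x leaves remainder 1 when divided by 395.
27

gcd(278, 395) = 1, so the inverse exists.
Extended Euclidean algorithm on (395, 278):
395 = 1 × 278 + 117  ⟹  117 = (1)·395 + (-1)·278
278 = 2 × 117 + 44  ⟹  44 = (-2)·395 + (3)·278
117 = 2 × 44 + 29  ⟹  29 = (5)·395 + (-7)·278
44 = 1 × 29 + 15  ⟹  15 = (-7)·395 + (10)·278
29 = 1 × 15 + 14  ⟹  14 = (12)·395 + (-17)·278
15 = 1 × 14 + 1  ⟹  1 = (-19)·395 + (27)·278
So (27)·278 ≡ 1 (mod 395), i.e. 278^(-1) ≡ 27 (mod 395).
Check: 278 × 27 = 7506 ≡ 1 (mod 395)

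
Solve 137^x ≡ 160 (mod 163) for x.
44

Baby-step giant-step with step n = ⌈√163⌉ = 13.
Baby steps 137^j mod 163 (j:value) for j=0..12: 0:1, 1:137, 2:24, 3:28, 4:87, 5:20, 6:132, 7:154, 8:71, 9:110, 10:74, 11:32, 12:146.
Giant-step multiplier: 137^(-13) ≡ 137^(162-13) = 137^149 ≡ 52 (mod 163).
Giant steps γ_i = 160·52^i mod 163: γ_0=160, γ_1=7, γ_2=38, γ_3=20 (in table at j=5).
x = i·n + j = 3·13 + 5 = 44.
Check: 137^44 ≡ 160 (mod 163).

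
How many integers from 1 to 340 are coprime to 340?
128

340 = 2^2 × 5 × 17
φ(n) = n × ∏(1 - 1/p) for each prime p dividing n
φ(340) = 340 × (1 - 1/2) × (1 - 1/5) × (1 - 1/17) = 128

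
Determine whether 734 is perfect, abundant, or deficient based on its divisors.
deficient

Proper divisors of 734: sum = 1 + 2 + 367 = 370
Since 370 < 734, 734 is deficient.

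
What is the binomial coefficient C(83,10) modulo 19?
0

Using Lucas' theorem:
Write n=83 and k=10 in base 19:
n in base 19: [4, 7]
k in base 19: [0, 10]
C(83,10) mod 19 = ∏ C(n_i, k_i) mod 19
Digit binomials (mod 19): C(4,0) = 1; C(7,10) = 0 (k_i > n_i)
Product: 1 × 0 = 0 ≡ 0 (mod 19)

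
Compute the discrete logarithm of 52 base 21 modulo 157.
32

Baby-step giant-step with step n = ⌈√157⌉ = 13.
Baby steps 21^j mod 157 (j:value) for j=0..12: 0:1, 1:21, 2:127, 3:155, 4:115, 5:60, 6:4, 7:84, 8:37, 9:149, 10:146, 11:83, 12:16.
Giant-step multiplier: 21^(-13) ≡ 21^(156-13) = 21^143 ≡ 50 (mod 157).
Giant steps γ_i = 52·50^i mod 157: γ_0=52, γ_1=88, γ_2=4 (in table at j=6).
x = i·n + j = 2·13 + 6 = 32.
Check: 21^32 ≡ 52 (mod 157).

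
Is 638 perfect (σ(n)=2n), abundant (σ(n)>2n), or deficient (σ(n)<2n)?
deficient

Proper divisors of 638: sum = 1 + 2 + 11 + 22 + 29 + 58 + 319 = 442
Since 442 < 638, 638 is deficient.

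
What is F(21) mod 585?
416

Matrix identity: Q^n = [[F_(n+1), F_n], [F_n, F_(n-1)]] with Q = [[1,1],[1,0]].
n = 21 = 10101₂. Square-and-multiply, entries mod 585:
Q^1 = [[1,1],[1,0]]
Q^2 = (Q^1)² = [[2,1],[1,1]]
Q^5 = (Q^2)²·Q = [[8,5],[5,3]]
Q^10 = (Q^5)² = [[89,55],[55,34]]
Q^21 = (Q^10)²·Q = [[161,416],[416,330]]
F_21 mod 585 = Q^21[0][1] = 416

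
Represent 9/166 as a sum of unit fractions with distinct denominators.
1/19 + 1/631 + 1/1990174

Greedy algorithm:
9/166: ceiling(166/9) = 19, use 1/19
5/3154: ceiling(3154/5) = 631, use 1/631
1/1990174: ceiling(1990174/1) = 1990174, use 1/1990174
Result: 9/166 = 1/19 + 1/631 + 1/1990174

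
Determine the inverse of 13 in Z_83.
32

gcd(13, 83) = 1, so the inverse exists.
Extended Euclidean algorithm on (83, 13):
83 = 6 × 13 + 5  ⟹  5 = (1)·83 + (-6)·13
13 = 2 × 5 + 3  ⟹  3 = (-2)·83 + (13)·13
5 = 1 × 3 + 2  ⟹  2 = (3)·83 + (-19)·13
3 = 1 × 2 + 1  ⟹  1 = (-5)·83 + (32)·13
So (32)·13 ≡ 1 (mod 83), i.e. 13^(-1) ≡ 32 (mod 83).
Check: 13 × 32 = 416 ≡ 1 (mod 83)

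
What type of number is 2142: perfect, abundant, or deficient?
abundant

Proper divisors of 2142: sum = 1 + 2 + 3 + 6 + 7 + 9 + 14 + 17 + ... + 306 + 357 + 714 + 1071 (23 divisors) = 3474
Since 3474 > 2142, 2142 is abundant.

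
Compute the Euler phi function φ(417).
276

417 = 3 × 139
φ(n) = n × ∏(1 - 1/p) for each prime p dividing n
φ(417) = 417 × (1 - 1/3) × (1 - 1/139) = 276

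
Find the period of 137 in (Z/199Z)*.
22

199 is prime, so ord(137) divides φ(199) = 198.
Divisors of 198: 1, 2, 3, 6, 9, 11, 18, 22, 33, 66, 99, 198.
Repeated squaring: 137^1 ≡ 137, 137^2 ≡ 63, 137^4 ≡ 188, 137^8 ≡ 121, 137^16 ≡ 114, 137^32 ≡ 61, 137^64 ≡ 139, 137^128 ≡ 18 (mod 199).
Test 137^d mod 199 for each divisor d in increasing order:
137^1 ≡ 137
137^2 ≡ 63
137^3 = 137^2·137^1 ≡ 74
137^6 = 137^4·137^2 ≡ 103
137^9 = 137^8·137^1 ≡ 60
137^11 = 137^8·137^2·137^1 ≡ 198
137^18 = 137^16·137^2 ≡ 18
137^22 = 137^16·137^4·137^2 ≡ 1  ← first divisor giving 1
The order is 22.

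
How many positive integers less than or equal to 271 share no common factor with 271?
270

271 = 271
φ(n) = n × ∏(1 - 1/p) for each prime p dividing n
φ(271) = 271 × (1 - 1/271) = 270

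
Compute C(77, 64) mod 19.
0

Using Lucas' theorem:
Write n=77 and k=64 in base 19:
n in base 19: [4, 1]
k in base 19: [3, 7]
C(77,64) mod 19 = ∏ C(n_i, k_i) mod 19
Digit binomials (mod 19): C(4,3) = 4; C(1,7) = 0 (k_i > n_i)
Product: 4 × 0 = 0 ≡ 0 (mod 19)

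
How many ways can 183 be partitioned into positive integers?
896684817527

p(n) counts ways to write n as a sum of positive integers (order ignored).
Euler's pentagonal recurrence: p(k) = p(k-1) + p(k-2) - p(k-5) - p(k-7) + p(k-12) + p(k-15) - ... (offsets j(3j∓1)/2, signs ++--, p(0)=1, p(<0)=0).
DP table for k = 0..182: p(0)=1, p(1)=1, p(2)=2, p(3)=3, p(4)=5, p(5)=7, p(6)=11, p(7)=15, p(8)=22, p(9)=30, p(10)=42, p(11)=56, p(12)=77, p(13)=101, p(14)=135, p(15)=176, p(16)=231, p(17)=297, p(18)=385, p(19)=490, p(20)=627, p(21)=792, p(22)=1002, p(23)=1255, p(24)=1575, p(25)=1958, p(26)=2436, p(27)=3010, p(28)=3718, p(29)=4565, p(30)=5604, p(31)=6842, p(32)=8349, p(33)=10143, p(34)=12310, p(35)=14883, p(36)=17977, p(37)=21637, p(38)=26015, p(39)=31185, p(40)=37338, p(41)=44583, p(42)=53174, p(43)=63261, p(44)=75175, p(45)=89134, p(46)=105558, p(47)=124754, p(48)=147273, p(49)=173525, p(50)=204226, p(51)=239943, p(52)=281589, p(53)=329931, p(54)=386155, p(55)=451276, p(56)=526823, p(57)=614154, p(58)=715220, p(59)=831820, p(60)=966467, p(61)=1121505, p(62)=1300156, p(63)=1505499, p(64)=1741630, p(65)=2012558, p(66)=2323520, p(67)=2679689, p(68)=3087735, p(69)=3554345, p(70)=4087968, p(71)=4697205, p(72)=5392783, p(73)=6185689, p(74)=7089500, p(75)=8118264, p(76)=9289091, p(77)=10619863, p(78)=12132164, p(79)=13848650, p(80)=15796476, p(81)=18004327, p(82)=20506255, p(83)=23338469, p(84)=26543660, p(85)=30167357, p(86)=34262962, p(87)=38887673, p(88)=44108109, p(89)=49995925, p(90)=56634173, p(91)=64112359, p(92)=72533807, p(93)=82010177, p(94)=92669720, p(95)=104651419, p(96)=118114304, p(97)=133230930, p(98)=150198136, p(99)=169229875, p(100)=190569292, p(101)=214481126, p(102)=241265379, p(103)=271248950, p(104)=304801365, p(105)=342325709, p(106)=384276336, p(107)=431149389, p(108)=483502844, p(109)=541946240, p(110)=607163746, p(111)=679903203, p(112)=761002156, p(113)=851376628, p(114)=952050665, p(115)=1064144451, p(116)=1188908248, p(117)=1327710076, p(118)=1482074143, p(119)=1653668665, p(120)=1844349560, p(121)=2056148051, p(122)=2291320912, p(123)=2552338241, p(124)=2841940500, p(125)=3163127352, p(126)=3519222692, p(127)=3913864295, p(128)=4351078600, p(129)=4835271870, p(130)=5371315400, p(131)=5964539504, p(132)=6620830889, p(133)=7346629512, p(134)=8149040695, p(135)=9035836076, p(136)=10015581680, p(137)=11097645016, p(138)=12292341831, p(139)=13610949895, p(140)=15065878135, p(141)=16670689208, p(142)=18440293320, p(143)=20390982757, p(144)=22540654445, p(145)=24908858009, p(146)=27517052599, p(147)=30388671978, p(148)=33549419497, p(149)=37027355200, p(150)=40853235313, p(151)=45060624582, p(152)=49686288421, p(153)=54770336324, p(154)=60356673280, p(155)=66493182097, p(156)=73232243759, p(157)=80630964769, p(158)=88751778802, p(159)=97662728555, p(160)=107438159466, p(161)=118159068427, p(162)=129913904637, p(163)=142798995930, p(164)=156919475295, p(165)=172389800255, p(166)=189334822579, p(167)=207890420102, p(168)=228204732751, p(169)=250438925115, p(170)=274768617130, p(171)=301384802048, p(172)=330495499613, p(173)=362326859895, p(174)=397125074750, p(175)=435157697830, p(176)=476715857290, p(177)=522115831195, p(178)=571701605655, p(179)=625846753120, p(180)=684957390936, p(181)=749474411781, p(182)=819876908323.
Final step: p(183) = p(182) + p(181) - p(178) - p(176) + p(171) + p(168) - p(161) - p(157) + p(148) + p(143) - p(132) - p(126) + p(113) + p(106) - p(91) - p(83) + p(66) + p(57) - p(38) - p(28) + p(7)
= 819876908323 + 749474411781 - 571701605655 - 476715857290 + 301384802048 + 228204732751 - 118159068427 - 80630964769 + 33549419497 + 20390982757 - 6620830889 - 3519222692 + 851376628 + 384276336 - 64112359 - 23338469 + 2323520 + 614154 - 26015 - 3718 + 15
= 896684817527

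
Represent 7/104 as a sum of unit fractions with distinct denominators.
1/15 + 1/1560

Greedy algorithm:
7/104: ceiling(104/7) = 15, use 1/15
1/1560: ceiling(1560/1) = 1560, use 1/1560
Result: 7/104 = 1/15 + 1/1560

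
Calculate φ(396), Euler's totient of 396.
120

396 = 2^2 × 3^2 × 11
φ(n) = n × ∏(1 - 1/p) for each prime p dividing n
φ(396) = 396 × (1 - 1/2) × (1 - 1/3) × (1 - 1/11) = 120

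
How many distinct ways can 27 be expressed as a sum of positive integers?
3010

p(n) counts ways to write n as a sum of positive integers (order ignored).
Euler's pentagonal recurrence: p(k) = p(k-1) + p(k-2) - p(k-5) - p(k-7) + p(k-12) + p(k-15) - ... (offsets j(3j∓1)/2, signs ++--, p(0)=1, p(<0)=0).
DP table for k = 0..26: p(0)=1, p(1)=1, p(2)=2, p(3)=3, p(4)=5, p(5)=7, p(6)=11, p(7)=15, p(8)=22, p(9)=30, p(10)=42, p(11)=56, p(12)=77, p(13)=101, p(14)=135, p(15)=176, p(16)=231, p(17)=297, p(18)=385, p(19)=490, p(20)=627, p(21)=792, p(22)=1002, p(23)=1255, p(24)=1575, p(25)=1958, p(26)=2436.
Final step: p(27) = p(26) + p(25) - p(22) - p(20) + p(15) + p(12) - p(5) - p(1)
= 2436 + 1958 - 1002 - 627 + 176 + 77 - 7 - 1
= 3010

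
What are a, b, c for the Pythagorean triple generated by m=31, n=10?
(861, 620, 1061)

Euclid's formula: a = m² - n², b = 2mn, c = m² + n²
m = 31, n = 10
a = 31² - 10² = 961 - 100 = 861
b = 2 × 31 × 10 = 620
c = 31² + 10² = 961 + 100 = 1061
Verification: 861² + 620² = 741321 + 384400 = 1125721 = 1061² ✓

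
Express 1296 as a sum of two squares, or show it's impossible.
0² + 36² (a=0, b=36)

Factorization: 1296 = 2^4 × 3^4
By Fermat: n is sum of two squares iff every prime p ≡ 3 (mod 4) appears to even power.
All primes ≡ 3 (mod 4) appear to even power.
Search a = 0, 1, 2, … for 1296 - a² a perfect square: first hit at a = 0: 1296 - 0 = 1296 = 36².
1296 = 0² + 36² = 0 + 1296 ✓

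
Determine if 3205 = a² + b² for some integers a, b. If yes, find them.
17² + 54² (a=17, b=54)

Factorization: 3205 = 5 × 641
By Fermat: n is sum of two squares iff every prime p ≡ 3 (mod 4) appears to even power.
All primes ≡ 3 (mod 4) appear to even power.
Search a = 0, 1, 2, … for 3205 - a² a perfect square: first hit at a = 17: 3205 - 289 = 2916 = 54².
3205 = 17² + 54² = 289 + 2916 ✓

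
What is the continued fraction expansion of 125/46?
[2; 1, 2, 1, 1, 6]

Euclidean algorithm steps:
125 = 2 × 46 + 33
46 = 1 × 33 + 13
33 = 2 × 13 + 7
13 = 1 × 7 + 6
7 = 1 × 6 + 1
6 = 6 × 1 + 0
Continued fraction: [2; 1, 2, 1, 1, 6]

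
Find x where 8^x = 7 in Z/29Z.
4

Baby-step giant-step with step n = ⌈√29⌉ = 6.
Baby steps 8^j mod 29 (j:value) for j=0..5: 0:1, 1:8, 2:6, 3:19, 4:7, 5:27.
h = 7 is already in the table at j=4, so x = 4.
Check: 8^4 ≡ 7 (mod 29).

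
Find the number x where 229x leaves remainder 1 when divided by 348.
193

gcd(229, 348) = 1, so the inverse exists.
Extended Euclidean algorithm on (348, 229):
348 = 1 × 229 + 119  ⟹  119 = (1)·348 + (-1)·229
229 = 1 × 119 + 110  ⟹  110 = (-1)·348 + (2)·229
119 = 1 × 110 + 9  ⟹  9 = (2)·348 + (-3)·229
110 = 12 × 9 + 2  ⟹  2 = (-25)·348 + (38)·229
9 = 4 × 2 + 1  ⟹  1 = (102)·348 + (-155)·229
So (-155)·229 ≡ 1 (mod 348), i.e. 229^(-1) ≡ -155 ≡ 193 (mod 348).
Check: 229 × 193 = 44197 ≡ 1 (mod 348)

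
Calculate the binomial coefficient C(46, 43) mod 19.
18

Using Lucas' theorem:
Write n=46 and k=43 in base 19:
n in base 19: [2, 8]
k in base 19: [2, 5]
C(46,43) mod 19 = ∏ C(n_i, k_i) mod 19
Digit binomials (mod 19): C(2,2) = 1; C(8,5) = 56 ≡ 18
Product: 1 × 18 = 18 ≡ 18 (mod 19)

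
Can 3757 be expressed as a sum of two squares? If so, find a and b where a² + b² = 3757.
6² + 61² (a=6, b=61)

Factorization: 3757 = 13 × 17^2
By Fermat: n is sum of two squares iff every prime p ≡ 3 (mod 4) appears to even power.
All primes ≡ 3 (mod 4) appear to even power.
Search a = 0, 1, 2, … for 3757 - a² a perfect square: first hit at a = 6: 3757 - 36 = 3721 = 61².
3757 = 6² + 61² = 36 + 3721 ✓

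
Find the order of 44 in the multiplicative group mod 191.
190

191 is prime, so ord(44) divides φ(191) = 190.
Divisors of 190: 1, 2, 5, 10, 19, 38, 95, 190.
Repeated squaring: 44^1 ≡ 44, 44^2 ≡ 26, 44^4 ≡ 103, 44^8 ≡ 104, 44^16 ≡ 120, 44^32 ≡ 75, 44^64 ≡ 86, 44^128 ≡ 138 (mod 191).
Test 44^d mod 191 for each divisor d in increasing order:
44^1 ≡ 44
44^2 ≡ 26
44^5 = 44^4·44^1 ≡ 139
44^10 = 44^8·44^2 ≡ 30
44^19 = 44^16·44^2·44^1 ≡ 142
44^38 = 44^32·44^4·44^2 ≡ 109
44^95 = 44^64·44^16·44^8·44^4·44^2·44^1 ≡ 190
44^190 = 44^128·44^32·44^16·44^8·44^4·44^2 ≡ 1  ← first divisor giving 1
The order is 190.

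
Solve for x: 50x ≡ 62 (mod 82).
x ≡ 16 (mod 41)

gcd(50, 82) = 2, which divides 62, so solutions exist.
Divide through by 2: 25x ≡ 31 (mod 41).
Find 25^(-1) mod 41 by the extended Euclidean algorithm:
41 = 1 × 25 + 16  ⟹  16 = (1)·41 + (-1)·25
25 = 1 × 16 + 9  ⟹  9 = (-1)·41 + (2)·25
16 = 1 × 9 + 7  ⟹  7 = (2)·41 + (-3)·25
9 = 1 × 7 + 2  ⟹  2 = (-3)·41 + (5)·25
7 = 3 × 2 + 1  ⟹  1 = (11)·41 + (-18)·25
So (-18)·25 ≡ 1 (mod 41), i.e. 25^(-1) ≡ -18 ≡ 23 (mod 41).
x ≡ 23 × 31 = 713 ≡ 16 (mod 41).
Check: 50 × 16 = 800 ≡ 62 (mod 82).
x ≡ 16 (mod 41), giving 2 solutions mod 82.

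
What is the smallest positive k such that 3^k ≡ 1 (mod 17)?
16

17 is prime, so ord(3) divides φ(17) = 16.
Divisors of 16: 1, 2, 4, 8, 16.
Repeated squaring: 3^1 ≡ 3, 3^2 ≡ 9, 3^4 ≡ 13, 3^8 ≡ 16, 3^16 ≡ 1 (mod 17).
Test 3^d mod 17 for each divisor d in increasing order:
3^1 ≡ 3
3^2 ≡ 9
3^4 ≡ 13
3^8 ≡ 16
3^16 ≡ 1  ← first divisor giving 1
The order is 16.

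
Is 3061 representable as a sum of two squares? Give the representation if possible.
6² + 55² (a=6, b=55)

Factorization: 3061 = 3061
By Fermat: n is sum of two squares iff every prime p ≡ 3 (mod 4) appears to even power.
All primes ≡ 3 (mod 4) appear to even power.
Search a = 0, 1, 2, … for 3061 - a² a perfect square: first hit at a = 6: 3061 - 36 = 3025 = 55².
3061 = 6² + 55² = 36 + 3025 ✓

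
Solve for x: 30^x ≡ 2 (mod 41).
22

Baby-step giant-step with step n = ⌈√41⌉ = 7.
Baby steps 30^j mod 41 (j:value) for j=0..6: 0:1, 1:30, 2:39, 3:22, 4:4, 5:38, 6:33.
Giant-step multiplier: 30^(-7) ≡ 30^(40-7) = 30^33 ≡ 7 (mod 41).
Giant steps γ_i = 2·7^i mod 41: γ_0=2, γ_1=14, γ_2=16, γ_3=30 (in table at j=1).
x = i·n + j = 3·7 + 1 = 22.
Check: 30^22 ≡ 2 (mod 41).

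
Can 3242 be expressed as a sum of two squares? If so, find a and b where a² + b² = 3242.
29² + 49² (a=29, b=49)

Factorization: 3242 = 2 × 1621
By Fermat: n is sum of two squares iff every prime p ≡ 3 (mod 4) appears to even power.
All primes ≡ 3 (mod 4) appear to even power.
Search a = 0, 1, 2, … for 3242 - a² a perfect square: first hit at a = 29: 3242 - 841 = 2401 = 49².
3242 = 29² + 49² = 841 + 2401 ✓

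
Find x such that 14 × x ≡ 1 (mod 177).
38

gcd(14, 177) = 1, so the inverse exists.
Extended Euclidean algorithm on (177, 14):
177 = 12 × 14 + 9  ⟹  9 = (1)·177 + (-12)·14
14 = 1 × 9 + 5  ⟹  5 = (-1)·177 + (13)·14
9 = 1 × 5 + 4  ⟹  4 = (2)·177 + (-25)·14
5 = 1 × 4 + 1  ⟹  1 = (-3)·177 + (38)·14
So (38)·14 ≡ 1 (mod 177), i.e. 14^(-1) ≡ 38 (mod 177).
Check: 14 × 38 = 532 ≡ 1 (mod 177)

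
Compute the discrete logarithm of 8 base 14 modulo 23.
16

Baby-step giant-step with step n = ⌈√23⌉ = 5.
Baby steps 14^j mod 23 (j:value) for j=0..4: 0:1, 1:14, 2:12, 3:7, 4:6.
Giant-step multiplier: 14^(-5) ≡ 14^(22-5) = 14^17 ≡ 20 (mod 23).
Giant steps γ_i = 8·20^i mod 23: γ_0=8, γ_1=22, γ_2=3, γ_3=14 (in table at j=1).
x = i·n + j = 3·5 + 1 = 16.
Check: 14^16 ≡ 8 (mod 23).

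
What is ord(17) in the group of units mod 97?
96

97 is prime, so ord(17) divides φ(97) = 96.
Divisors of 96: 1, 2, 3, 4, 6, 8, 12, 16, 24, 32, 48, 96.
Repeated squaring: 17^1 ≡ 17, 17^2 ≡ 95, 17^4 ≡ 4, 17^8 ≡ 16, 17^16 ≡ 62, 17^32 ≡ 61, 17^64 ≡ 35 (mod 97).
Test 17^d mod 97 for each divisor d in increasing order:
17^1 ≡ 17
17^2 ≡ 95
17^3 = 17^2·17^1 ≡ 63
17^4 ≡ 4
17^6 = 17^4·17^2 ≡ 89
17^8 ≡ 16
17^12 = 17^8·17^4 ≡ 64
17^16 ≡ 62
17^24 = 17^16·17^8 ≡ 22
17^32 ≡ 61
17^48 = 17^32·17^16 ≡ 96
17^96 = 17^64·17^32 ≡ 1  ← first divisor giving 1
The order is 96.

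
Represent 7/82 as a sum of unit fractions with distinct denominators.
1/12 + 1/492

Greedy algorithm:
7/82: ceiling(82/7) = 12, use 1/12
1/492: ceiling(492/1) = 492, use 1/492
Result: 7/82 = 1/12 + 1/492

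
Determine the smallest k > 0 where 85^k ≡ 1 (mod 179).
89

179 is prime, so ord(85) divides φ(179) = 178.
Divisors of 178: 1, 2, 89, 178.
Repeated squaring: 85^1 ≡ 85, 85^2 ≡ 65, 85^4 ≡ 108, 85^8 ≡ 29, 85^16 ≡ 125, 85^32 ≡ 52, 85^64 ≡ 19, 85^128 ≡ 3 (mod 179).
Test 85^d mod 179 for each divisor d in increasing order:
85^1 ≡ 85
85^2 ≡ 65
85^89 = 85^64·85^16·85^8·85^1 ≡ 1  ← first divisor giving 1
The order is 89.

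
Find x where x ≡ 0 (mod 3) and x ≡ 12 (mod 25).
12

Using Chinese Remainder Theorem:
M = 3 × 25 = 75
M1 = 25, M2 = 3
y1 = 25^(-1) mod 3 = 1
y2 = 3^(-1) mod 25 = 17
x = (0×25×1 + 12×3×17) mod 75 = 12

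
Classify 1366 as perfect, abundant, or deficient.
deficient

Proper divisors of 1366: sum = 1 + 2 + 683 = 686
Since 686 < 1366, 1366 is deficient.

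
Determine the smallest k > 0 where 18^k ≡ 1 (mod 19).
2

19 is prime, so ord(18) divides φ(19) = 18.
Divisors of 18: 1, 2, 3, 6, 9, 18.
Repeated squaring: 18^1 ≡ 18, 18^2 ≡ 1, 18^4 ≡ 1, 18^8 ≡ 1, 18^16 ≡ 1 (mod 19).
Test 18^d mod 19 for each divisor d in increasing order:
18^1 ≡ 18
18^2 ≡ 1  ← first divisor giving 1
The order is 2.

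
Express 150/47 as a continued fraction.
[3; 5, 4, 2]

Euclidean algorithm steps:
150 = 3 × 47 + 9
47 = 5 × 9 + 2
9 = 4 × 2 + 1
2 = 2 × 1 + 0
Continued fraction: [3; 5, 4, 2]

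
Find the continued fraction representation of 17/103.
[0; 6, 17]

Euclidean algorithm steps:
17 = 0 × 103 + 17
103 = 6 × 17 + 1
17 = 17 × 1 + 0
Continued fraction: [0; 6, 17]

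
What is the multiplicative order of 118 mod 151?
3

151 is prime, so ord(118) divides φ(151) = 150.
Divisors of 150: 1, 2, 3, 5, 6, 10, 15, 25, 30, 50, 75, 150.
Repeated squaring: 118^1 ≡ 118, 118^2 ≡ 32, 118^4 ≡ 118, 118^8 ≡ 32, 118^16 ≡ 118, 118^32 ≡ 32, 118^64 ≡ 118, 118^128 ≡ 32 (mod 151).
Test 118^d mod 151 for each divisor d in increasing order:
118^1 ≡ 118
118^2 ≡ 32
118^3 = 118^2·118^1 ≡ 1  ← first divisor giving 1
The order is 3.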